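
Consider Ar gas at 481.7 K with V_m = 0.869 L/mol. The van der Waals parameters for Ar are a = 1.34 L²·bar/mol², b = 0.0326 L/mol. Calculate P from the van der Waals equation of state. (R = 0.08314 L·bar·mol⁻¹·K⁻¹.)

P = RT/(V_m − b) − a/V_m²
RT/(V_m − b) = (0.08314)(481.7)/(0.869 − 0.0326) = 40.049/0.83640 = 47.883 bar
a/V_m² = 1.34/(0.869)² = 1.7745 bar
P = 47.883 − 1.7745 = 46.11 bar

P ≈ 46.11 bar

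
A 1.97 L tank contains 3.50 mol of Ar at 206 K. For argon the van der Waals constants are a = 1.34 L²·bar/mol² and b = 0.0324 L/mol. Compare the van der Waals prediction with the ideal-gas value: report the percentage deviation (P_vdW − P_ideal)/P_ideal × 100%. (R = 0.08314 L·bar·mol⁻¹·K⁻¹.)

-7.79 %

Ideal: P_ideal = nRT/V = (3.50)(0.08314)(206)/1.97 = 30.4284 bar
vdW: P = nRT/(V − nb) − a n²/V² = 59.9439/1.85660 − 16.4150/3.88090 = 32.2869 − 4.22969 = 28.0572 bar
% deviation = (28.0572 − 30.4284)/30.4284 × 100% = -7.79%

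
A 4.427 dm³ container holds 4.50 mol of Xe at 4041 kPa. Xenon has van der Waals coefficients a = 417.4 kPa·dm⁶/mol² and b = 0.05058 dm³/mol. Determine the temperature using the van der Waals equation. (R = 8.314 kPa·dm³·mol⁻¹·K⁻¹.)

T ≈ 502.0 K

T = (P + a n²/V²)(V − nb)/(nR)
P + a n²/V² = 4041 + (417.4)(4.50)²/(4.427)² = 4472.3 kPa
V − nb = 4.427 − (4.50)(0.05058) = 4.1994 dm³
T = (4472.3)(4.1994)/((4.50)(8.314)) = 502.0 K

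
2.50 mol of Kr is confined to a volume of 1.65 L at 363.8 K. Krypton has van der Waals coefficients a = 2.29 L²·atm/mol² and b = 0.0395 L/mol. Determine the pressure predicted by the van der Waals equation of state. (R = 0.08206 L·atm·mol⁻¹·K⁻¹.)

P ≈ 42.85 atm

P = nRT/(V − nb) − a n²/V²
nRT/(V − nb) = (2.50)(0.08206)(363.8)/(1.65 − 2.50×0.0395) = 74.634/1.5513 = 48.111 atm
a n²/V² = (2.29)(2.50)²/(1.65)² = 5.2571 atm
P = 48.111 − 5.2571 = 42.85 atm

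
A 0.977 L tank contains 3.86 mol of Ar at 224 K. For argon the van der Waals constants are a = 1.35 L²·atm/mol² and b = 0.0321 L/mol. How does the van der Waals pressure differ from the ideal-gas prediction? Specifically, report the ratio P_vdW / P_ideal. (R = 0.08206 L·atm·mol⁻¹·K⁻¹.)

P_vdW / P_ideal ≈ 0.8551

Ideal: P_ideal = nRT/V = (3.86)(0.08206)(224)/0.977 = 72.6227 atm
vdW: P = nRT/(V − nb) − a n²/V² = 70.9524/0.853094 − 20.1145/0.954529 = 83.1707 − 21.0727 = 62.0980 atm
Ratio = 62.0980/72.6227 = 0.8551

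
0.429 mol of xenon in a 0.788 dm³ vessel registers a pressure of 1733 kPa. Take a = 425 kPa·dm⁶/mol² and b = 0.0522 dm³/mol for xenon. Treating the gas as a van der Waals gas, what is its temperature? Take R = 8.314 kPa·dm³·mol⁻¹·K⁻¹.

T = (P + a n²/V²)(V − nb)/(nR)
P + a n²/V² = 1733 + (425)(0.429)²/(0.788)² = 1859.0 kPa
V − nb = 0.788 − (0.429)(0.0522) = 0.76561 dm³
T = (1859.0)(0.76561)/((0.429)(8.314)) = 399.0 K

T ≈ 399.0 K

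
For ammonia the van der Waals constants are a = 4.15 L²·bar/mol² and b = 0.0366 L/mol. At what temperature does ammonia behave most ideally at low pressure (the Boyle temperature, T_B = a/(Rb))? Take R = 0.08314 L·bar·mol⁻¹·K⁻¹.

T_B ≈ 1364 K

For a van der Waals gas the second virial coefficient B₂ = b − a/(RT) vanishes at T_B = a/(Rb).
T_B = 4.15/(0.08314×0.0366) = 4.15/0.0030429 = 1364 K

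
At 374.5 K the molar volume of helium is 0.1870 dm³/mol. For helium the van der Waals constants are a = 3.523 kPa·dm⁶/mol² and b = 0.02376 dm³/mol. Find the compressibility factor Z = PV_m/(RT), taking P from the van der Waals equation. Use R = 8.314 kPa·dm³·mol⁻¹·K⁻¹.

Z ≈ 1.140

P = RT/(V_m − b) − a/V_m² = (8.314)(374.5)/(0.1870 − 0.02376) − 3.523/(0.1870)²
  = 3113.6/0.16324 − 100.75 = 19074 − 100.75 = 18973 kPa
Z = PV_m/(RT) = (18973)(0.1870)/((8.314)(374.5)) = 3548.0/3113.6 = 1.140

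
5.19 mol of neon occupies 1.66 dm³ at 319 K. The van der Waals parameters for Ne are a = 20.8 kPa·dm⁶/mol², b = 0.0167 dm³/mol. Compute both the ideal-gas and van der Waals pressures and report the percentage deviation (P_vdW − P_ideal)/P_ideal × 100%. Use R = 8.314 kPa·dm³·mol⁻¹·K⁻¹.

Ideal: P_ideal = nRT/V = (5.19)(8.314)(319)/1.66 = 8292.01 kPa
vdW: P = nRT/(V − nb) − a n²/V² = 13764.7/1.57333 − 560.271/2.75560 = 8748.77 − 203.321 = 8545.45 kPa
% deviation = (8545.45 − 8292.01)/8292.01 × 100% = 3.06%

3.06 %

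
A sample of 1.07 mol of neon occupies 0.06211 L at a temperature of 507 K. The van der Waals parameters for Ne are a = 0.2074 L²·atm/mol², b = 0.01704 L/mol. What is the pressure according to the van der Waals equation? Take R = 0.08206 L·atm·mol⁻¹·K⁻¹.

P = nRT/(V − nb) − a n²/V²
nRT/(V − nb) = (1.07)(0.08206)(507)/(0.06211 − 1.07×0.01704) = 44.517/0.043877 = 1014.6 atm
a n²/V² = (0.2074)(1.07)²/(0.06211)² = 61.554 atm
P = 1014.6 − 61.554 = 953.0 atm

P ≈ 953.0 atm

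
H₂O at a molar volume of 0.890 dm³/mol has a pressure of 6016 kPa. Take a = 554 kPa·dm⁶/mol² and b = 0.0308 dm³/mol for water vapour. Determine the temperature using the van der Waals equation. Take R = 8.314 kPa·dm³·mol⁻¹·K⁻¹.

T = (P + a/V_m²)(V_m − b)/R
P + a/V_m² = 6016 + 554/(0.890)² = 6715.4 kPa
V_m − b = 0.890 − 0.0308 = 0.85920 dm³/mol
T = (6715.4)(0.85920)/8.314 = 694.0 K

T ≈ 694.0 K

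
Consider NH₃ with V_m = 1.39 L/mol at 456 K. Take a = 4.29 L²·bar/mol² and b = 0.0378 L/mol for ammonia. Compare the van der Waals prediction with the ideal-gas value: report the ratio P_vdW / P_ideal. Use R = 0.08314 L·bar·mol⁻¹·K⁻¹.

Ideal: P_ideal = RT/V_m = (0.08314)(456)/1.39 = 27.2747 bar
vdW: P = RT/(V_m − b) − a/V_m² = 37.9118/1.35220 − 4.29/1.93210 = 28.0371 − 2.22038 = 25.8167 bar
Ratio = 25.8167/27.2747 = 0.9465

P_vdW / P_ideal ≈ 0.9465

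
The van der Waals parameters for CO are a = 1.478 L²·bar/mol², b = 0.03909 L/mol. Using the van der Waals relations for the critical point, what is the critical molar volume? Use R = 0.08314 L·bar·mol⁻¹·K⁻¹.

V_m,c ≈ 0.1173 L/mol

For a van der Waals gas, V_m,c = 3b.
V_m,c = 3×0.03909 = 0.1173 L/mol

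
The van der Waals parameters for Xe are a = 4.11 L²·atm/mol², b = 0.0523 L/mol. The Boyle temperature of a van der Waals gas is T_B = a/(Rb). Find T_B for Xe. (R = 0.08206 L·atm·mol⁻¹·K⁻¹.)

T_B ≈ 957.7 K

For a van der Waals gas the second virial coefficient B₂ = b − a/(RT) vanishes at T_B = a/(Rb).
T_B = 4.11/(0.08206×0.0523) = 4.11/0.0042917 = 957.7 K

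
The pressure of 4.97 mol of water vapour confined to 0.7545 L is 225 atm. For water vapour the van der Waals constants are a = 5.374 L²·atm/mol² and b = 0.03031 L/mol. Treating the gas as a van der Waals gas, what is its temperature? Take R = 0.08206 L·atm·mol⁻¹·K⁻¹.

T ≈ 678.4 K

T = (P + a n²/V²)(V − nb)/(nR)
P + a n²/V² = 225 + (5.374)(4.97)²/(0.7545)² = 458.18 atm
V − nb = 0.7545 − (4.97)(0.03031) = 0.60386 L
T = (458.18)(0.60386)/((4.97)(0.08206)) = 678.4 K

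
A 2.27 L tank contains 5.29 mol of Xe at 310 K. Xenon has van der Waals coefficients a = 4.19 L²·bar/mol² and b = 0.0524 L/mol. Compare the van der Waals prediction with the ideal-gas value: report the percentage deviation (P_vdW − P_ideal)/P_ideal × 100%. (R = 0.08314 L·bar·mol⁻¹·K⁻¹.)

Ideal: P_ideal = nRT/V = (5.29)(0.08314)(310)/2.27 = 60.0622 bar
vdW: P = nRT/(V − nb) − a n²/V² = 136.341/1.99280 − 117.253/5.15290 = 68.4168 − 22.7548 = 45.6620 bar
% deviation = (45.6620 − 60.0622)/60.0622 × 100% = -23.98%

-23.98 %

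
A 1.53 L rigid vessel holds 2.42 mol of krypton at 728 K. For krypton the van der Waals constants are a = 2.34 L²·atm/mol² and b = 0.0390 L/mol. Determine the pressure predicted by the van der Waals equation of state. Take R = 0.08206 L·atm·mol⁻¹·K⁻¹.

P = nRT/(V − nb) − a n²/V²
nRT/(V − nb) = (2.42)(0.08206)(728)/(1.53 − 2.42×0.0390) = 144.57/1.4356 = 100.70 atm
a n²/V² = (2.34)(2.42)²/(1.53)² = 5.8541 atm
P = 100.70 − 5.8541 = 94.85 atm

P ≈ 94.85 atm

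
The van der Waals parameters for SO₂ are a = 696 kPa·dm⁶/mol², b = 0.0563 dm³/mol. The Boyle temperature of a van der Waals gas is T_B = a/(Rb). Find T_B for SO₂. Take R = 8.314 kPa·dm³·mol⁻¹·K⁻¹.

For a van der Waals gas the second virial coefficient B₂ = b − a/(RT) vanishes at T_B = a/(Rb).
T_B = 696/(8.314×0.0563) = 696/0.46808 = 1487 K

T_B ≈ 1487 K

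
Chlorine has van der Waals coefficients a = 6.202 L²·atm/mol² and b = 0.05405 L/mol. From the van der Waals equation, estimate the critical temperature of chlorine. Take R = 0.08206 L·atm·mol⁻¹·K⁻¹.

For a van der Waals gas, T_c = 8a/(27Rb).
T_c = 8×6.202/(27×0.08206×0.05405) = 49.616/0.11975 = 414.3 K

T_c ≈ 414.3 K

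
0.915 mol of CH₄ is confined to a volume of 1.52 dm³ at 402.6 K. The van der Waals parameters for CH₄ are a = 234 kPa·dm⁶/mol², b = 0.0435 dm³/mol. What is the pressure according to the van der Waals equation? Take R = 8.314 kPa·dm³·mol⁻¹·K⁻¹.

P = nRT/(V − nb) − a n²/V²
nRT/(V − nb) = (0.915)(8.314)(402.6)/(1.52 − 0.915×0.0435) = 3062.7/1.4802 = 2069.1 kPa
a n²/V² = (234)(0.915)²/(1.52)² = 84.795 kPa
P = 2069.1 − 84.795 = 1984 kPa

P ≈ 1984 kPa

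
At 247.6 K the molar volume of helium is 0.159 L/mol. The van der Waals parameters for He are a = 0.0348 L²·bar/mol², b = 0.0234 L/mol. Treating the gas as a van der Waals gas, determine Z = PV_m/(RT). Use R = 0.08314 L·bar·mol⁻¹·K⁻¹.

Z ≈ 1.162

P = RT/(V_m − b) − a/V_m² = (0.08314)(247.6)/(0.159 − 0.0234) − 0.0348/(0.159)²
  = 20.585/0.13560 − 1.3765 = 151.81 − 1.3765 = 150.43 bar
Z = PV_m/(RT) = (150.43)(0.159)/((0.08314)(247.6)) = 23.918/20.585 = 1.162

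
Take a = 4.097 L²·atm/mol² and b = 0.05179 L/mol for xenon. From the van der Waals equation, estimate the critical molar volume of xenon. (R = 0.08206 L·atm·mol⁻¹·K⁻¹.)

For a van der Waals gas, V_m,c = 3b.
V_m,c = 3×0.05179 = 0.1554 L/mol

V_m,c ≈ 0.1554 L/mol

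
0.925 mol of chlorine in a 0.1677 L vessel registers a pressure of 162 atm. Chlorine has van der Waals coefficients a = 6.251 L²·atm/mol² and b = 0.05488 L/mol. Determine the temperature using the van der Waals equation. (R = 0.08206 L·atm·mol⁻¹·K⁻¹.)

T = (P + a n²/V²)(V − nb)/(nR)
P + a n²/V² = 162 + (6.251)(0.925)²/(0.1677)² = 352.18 atm
V − nb = 0.1677 − (0.925)(0.05488) = 0.11694 L
T = (352.18)(0.11694)/((0.925)(0.08206)) = 542.6 K

T ≈ 542.6 K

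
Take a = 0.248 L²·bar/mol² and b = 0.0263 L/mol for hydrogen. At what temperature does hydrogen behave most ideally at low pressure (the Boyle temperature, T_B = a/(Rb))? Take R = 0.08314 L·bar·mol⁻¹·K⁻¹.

T_B ≈ 113.4 K

For a van der Waals gas the second virial coefficient B₂ = b − a/(RT) vanishes at T_B = a/(Rb).
T_B = 0.248/(0.08314×0.0263) = 0.248/0.0021866 = 113.4 K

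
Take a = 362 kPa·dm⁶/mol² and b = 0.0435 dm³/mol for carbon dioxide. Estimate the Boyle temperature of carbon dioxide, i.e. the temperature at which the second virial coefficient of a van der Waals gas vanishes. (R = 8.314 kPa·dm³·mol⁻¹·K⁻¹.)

T_B ≈ 1001 K

For a van der Waals gas the second virial coefficient B₂ = b − a/(RT) vanishes at T_B = a/(Rb).
T_B = 362/(8.314×0.0435) = 362/0.36166 = 1001 K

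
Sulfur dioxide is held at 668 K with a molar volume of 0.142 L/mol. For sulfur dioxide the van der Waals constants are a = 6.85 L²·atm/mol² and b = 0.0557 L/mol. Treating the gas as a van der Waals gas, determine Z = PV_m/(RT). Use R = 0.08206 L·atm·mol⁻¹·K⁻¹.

P = RT/(V_m − b) − a/V_m² = (0.08206)(668)/(0.142 − 0.0557) − 6.85/(0.142)²
  = 54.816/0.086300 − 339.71 = 635.18 − 339.71 = 295.47 atm
Z = PV_m/(RT) = (295.47)(0.142)/((0.08206)(668)) = 41.957/54.816 = 0.7654

Z ≈ 0.7654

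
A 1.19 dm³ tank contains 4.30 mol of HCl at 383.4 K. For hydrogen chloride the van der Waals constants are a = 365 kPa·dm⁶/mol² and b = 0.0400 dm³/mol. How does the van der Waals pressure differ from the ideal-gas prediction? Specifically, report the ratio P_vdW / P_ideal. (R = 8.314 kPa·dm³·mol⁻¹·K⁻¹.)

P_vdW / P_ideal ≈ 0.7552

Ideal: P_ideal = nRT/V = (4.30)(8.314)(383.4)/1.19 = 11518.2 kPa
vdW: P = nRT/(V − nb) − a n²/V² = 13706.6/1.01800 − 6748.85/1.41610 = 13464.2 − 4765.80 = 8698.4 kPa
Ratio = 8698.4/11518.2 = 0.7552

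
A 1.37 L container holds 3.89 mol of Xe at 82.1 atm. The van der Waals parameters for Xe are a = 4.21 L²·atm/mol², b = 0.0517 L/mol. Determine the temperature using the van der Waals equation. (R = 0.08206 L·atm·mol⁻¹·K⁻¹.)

T ≈ 424.9 K

T = (P + a n²/V²)(V − nb)/(nR)
P + a n²/V² = 82.1 + (4.21)(3.89)²/(1.37)² = 116.04 atm
V − nb = 1.37 − (3.89)(0.0517) = 1.1689 L
T = (116.04)(1.1689)/((3.89)(0.08206)) = 424.9 K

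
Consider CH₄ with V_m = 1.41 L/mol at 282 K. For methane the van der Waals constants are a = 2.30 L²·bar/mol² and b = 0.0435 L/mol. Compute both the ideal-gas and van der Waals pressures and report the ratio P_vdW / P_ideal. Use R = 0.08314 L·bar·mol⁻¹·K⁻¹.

P_vdW / P_ideal ≈ 0.9623

Ideal: P_ideal = RT/V_m = (0.08314)(282)/1.41 = 16.6280 bar
vdW: P = RT/(V_m − b) − a/V_m² = 23.4455/1.36650 − 2.30/1.98810 = 17.1573 − 1.15688 = 16.0004 bar
Ratio = 16.0004/16.6280 = 0.9623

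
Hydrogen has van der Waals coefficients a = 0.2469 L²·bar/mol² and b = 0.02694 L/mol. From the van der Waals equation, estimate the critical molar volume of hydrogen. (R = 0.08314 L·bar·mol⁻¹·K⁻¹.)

V_m,c ≈ 0.08082 L/mol

For a van der Waals gas, V_m,c = 3b.
V_m,c = 3×0.02694 = 0.08082 L/mol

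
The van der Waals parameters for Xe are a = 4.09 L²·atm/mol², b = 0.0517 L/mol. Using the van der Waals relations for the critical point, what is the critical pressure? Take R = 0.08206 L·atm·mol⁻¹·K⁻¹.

P_c ≈ 56.67 atm

For a van der Waals gas, P_c = a/(27b²).
P_c = 4.09/(27×(0.0517)²) = 4.09/0.072168 = 56.67 atm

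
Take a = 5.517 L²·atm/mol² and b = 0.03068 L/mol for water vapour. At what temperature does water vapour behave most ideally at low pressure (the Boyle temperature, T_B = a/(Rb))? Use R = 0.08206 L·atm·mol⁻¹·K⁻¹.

For a van der Waals gas the second virial coefficient B₂ = b − a/(RT) vanishes at T_B = a/(Rb).
T_B = 5.517/(0.08206×0.03068) = 5.517/0.0025176 = 2191 K

T_B ≈ 2191 K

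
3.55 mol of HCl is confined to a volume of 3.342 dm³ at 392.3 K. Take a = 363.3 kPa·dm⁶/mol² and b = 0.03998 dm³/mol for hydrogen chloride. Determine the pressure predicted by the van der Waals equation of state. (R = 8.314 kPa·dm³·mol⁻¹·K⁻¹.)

P ≈ 3208 kPa

P = nRT/(V − nb) − a n²/V²
nRT/(V − nb) = (3.55)(8.314)(392.3)/(3.342 − 3.55×0.03998) = 11579/3.2001 = 3618.3 kPa
a n²/V² = (363.3)(3.55)²/(3.342)² = 409.93 kPa
P = 3618.3 − 409.93 = 3208 kPa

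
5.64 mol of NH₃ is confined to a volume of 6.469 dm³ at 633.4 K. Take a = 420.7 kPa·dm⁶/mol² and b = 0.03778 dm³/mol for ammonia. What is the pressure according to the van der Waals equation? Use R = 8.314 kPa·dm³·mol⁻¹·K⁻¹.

P ≈ 4428 kPa

P = nRT/(V − nb) − a n²/V²
nRT/(V − nb) = (5.64)(8.314)(633.4)/(6.469 − 5.64×0.03778) = 29701/6.2559 = 4747.7 kPa
a n²/V² = (420.7)(5.64)²/(6.469)² = 319.78 kPa
P = 4747.7 − 319.78 = 4428 kPa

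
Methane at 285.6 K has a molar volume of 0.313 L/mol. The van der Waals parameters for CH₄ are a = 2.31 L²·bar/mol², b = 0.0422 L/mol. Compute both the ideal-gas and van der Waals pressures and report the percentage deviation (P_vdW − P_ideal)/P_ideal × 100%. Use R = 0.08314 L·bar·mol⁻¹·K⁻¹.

-15.50 %

Ideal: P_ideal = RT/V_m = (0.08314)(285.6)/0.313 = 75.8619 bar
vdW: P = RT/(V_m − b) − a/V_m² = 23.7448/0.270800 − 2.31/0.0979690 = 87.6839 − 23.5789 = 64.1050 bar
% deviation = (64.1050 − 75.8619)/75.8619 × 100% = -15.50%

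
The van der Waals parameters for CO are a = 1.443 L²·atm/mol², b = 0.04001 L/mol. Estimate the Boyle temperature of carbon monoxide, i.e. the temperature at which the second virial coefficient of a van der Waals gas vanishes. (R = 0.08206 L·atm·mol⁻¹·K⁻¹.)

T_B ≈ 439.5 K

For a van der Waals gas the second virial coefficient B₂ = b − a/(RT) vanishes at T_B = a/(Rb).
T_B = 1.443/(0.08206×0.04001) = 1.443/0.0032832 = 439.5 K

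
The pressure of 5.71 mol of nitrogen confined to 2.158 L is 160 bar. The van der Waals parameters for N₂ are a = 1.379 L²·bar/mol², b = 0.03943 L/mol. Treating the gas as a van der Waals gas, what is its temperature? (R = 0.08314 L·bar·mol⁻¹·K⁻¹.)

T = (P + a n²/V²)(V − nb)/(nR)
P + a n²/V² = 160 + (1.379)(5.71)²/(2.158)² = 169.65 bar
V − nb = 2.158 − (5.71)(0.03943) = 1.9329 L
T = (169.65)(1.9329)/((5.71)(0.08314)) = 690.7 K

T ≈ 690.7 K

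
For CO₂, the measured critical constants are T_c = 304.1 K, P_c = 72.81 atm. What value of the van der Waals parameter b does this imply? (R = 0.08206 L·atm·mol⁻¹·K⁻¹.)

From T_c = 8a/(27Rb) and P_c = a/(27b²): b = R T_c/(8 P_c).
b = (0.08206)(304.1)/(8×72.81) = 24.954/582.48 = 0.04284 L/mol

b ≈ 0.04284 L/mol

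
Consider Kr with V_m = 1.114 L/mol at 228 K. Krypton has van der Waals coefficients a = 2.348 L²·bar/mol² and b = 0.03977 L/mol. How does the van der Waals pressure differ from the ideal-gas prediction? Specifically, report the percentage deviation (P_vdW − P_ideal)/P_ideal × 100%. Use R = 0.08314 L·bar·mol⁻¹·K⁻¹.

Ideal: P_ideal = RT/V_m = (0.08314)(228)/1.114 = 17.0161 bar
vdW: P = RT/(V_m − b) − a/V_m² = 18.9559/1.07423 − 2.348/1.24100 = 17.6460 − 1.89202 = 15.7540 bar
% deviation = (15.7540 − 17.0161)/17.0161 × 100% = -7.42%

-7.42 %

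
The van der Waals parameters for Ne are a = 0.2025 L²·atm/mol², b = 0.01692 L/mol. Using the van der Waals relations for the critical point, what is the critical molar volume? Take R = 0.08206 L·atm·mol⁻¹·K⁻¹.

For a van der Waals gas, V_m,c = 3b.
V_m,c = 3×0.01692 = 0.05076 L/mol

V_m,c ≈ 0.05076 L/mol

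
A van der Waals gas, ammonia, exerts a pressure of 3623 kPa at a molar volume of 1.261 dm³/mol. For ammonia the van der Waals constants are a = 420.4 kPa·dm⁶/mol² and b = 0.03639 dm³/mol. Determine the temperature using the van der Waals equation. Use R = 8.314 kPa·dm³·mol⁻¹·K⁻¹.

T = (P + a/V_m²)(V_m − b)/R
P + a/V_m² = 3623 + 420.4/(1.261)² = 3887.4 kPa
V_m − b = 1.261 − 0.03639 = 1.2246 dm³/mol
T = (3887.4)(1.2246)/8.314 = 572.6 K

T ≈ 572.6 K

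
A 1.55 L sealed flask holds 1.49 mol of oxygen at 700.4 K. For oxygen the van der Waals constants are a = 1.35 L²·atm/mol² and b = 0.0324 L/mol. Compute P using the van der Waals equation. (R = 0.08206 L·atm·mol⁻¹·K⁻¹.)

P = nRT/(V − nb) − a n²/V²
nRT/(V − nb) = (1.49)(0.08206)(700.4)/(1.55 − 1.49×0.0324) = 85.637/1.5017 = 57.027 atm
a n²/V² = (1.35)(1.49)²/(1.55)² = 1.2475 atm
P = 57.027 − 1.2475 = 55.78 atm

P ≈ 55.78 atm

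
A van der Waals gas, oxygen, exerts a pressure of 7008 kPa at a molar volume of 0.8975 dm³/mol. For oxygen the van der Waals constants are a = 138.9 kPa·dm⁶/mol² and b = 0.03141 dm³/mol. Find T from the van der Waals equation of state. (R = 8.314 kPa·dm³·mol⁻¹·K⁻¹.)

T ≈ 748.0 K

T = (P + a/V_m²)(V_m − b)/R
P + a/V_m² = 7008 + 138.9/(0.8975)² = 7180.4 kPa
V_m − b = 0.8975 − 0.03141 = 0.86609 dm³/mol
T = (7180.4)(0.86609)/8.314 = 748.0 K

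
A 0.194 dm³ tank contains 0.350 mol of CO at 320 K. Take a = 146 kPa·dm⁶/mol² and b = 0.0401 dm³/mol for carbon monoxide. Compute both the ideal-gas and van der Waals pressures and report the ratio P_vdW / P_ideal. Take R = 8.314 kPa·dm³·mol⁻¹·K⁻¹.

Ideal: P_ideal = nRT/V = (0.350)(8.314)(320)/0.194 = 4799.84 kPa
vdW: P = nRT/(V − nb) − a n²/V² = 931.168/0.179965 − 17.8850/0.0376360 = 5174.16 − 475.210 = 4698.95 kPa
Ratio = 4698.95/4799.84 = 0.9790

P_vdW / P_ideal ≈ 0.9790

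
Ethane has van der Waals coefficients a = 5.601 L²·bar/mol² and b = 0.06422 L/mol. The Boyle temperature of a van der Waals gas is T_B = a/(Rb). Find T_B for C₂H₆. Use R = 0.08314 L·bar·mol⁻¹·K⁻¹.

T_B ≈ 1049 K

For a van der Waals gas the second virial coefficient B₂ = b − a/(RT) vanishes at T_B = a/(Rb).
T_B = 5.601/(0.08314×0.06422) = 5.601/0.0053393 = 1049 K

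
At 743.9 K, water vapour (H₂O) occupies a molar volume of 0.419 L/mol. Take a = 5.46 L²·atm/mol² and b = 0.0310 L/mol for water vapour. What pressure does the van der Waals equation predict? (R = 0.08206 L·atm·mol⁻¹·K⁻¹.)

P = RT/(V_m − b) − a/V_m²
RT/(V_m − b) = (0.08206)(743.9)/(0.419 − 0.0310) = 61.044/0.38800 = 157.33 atm
a/V_m² = 5.46/(0.419)² = 31.100 atm
P = 157.33 − 31.100 = 126.2 atm

P ≈ 126.2 atm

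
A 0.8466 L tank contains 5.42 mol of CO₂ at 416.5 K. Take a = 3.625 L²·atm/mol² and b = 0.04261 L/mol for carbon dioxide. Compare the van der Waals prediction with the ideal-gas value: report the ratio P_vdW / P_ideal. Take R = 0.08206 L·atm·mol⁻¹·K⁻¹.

Ideal: P_ideal = nRT/V = (5.42)(0.08206)(416.5)/0.8466 = 218.810 atm
vdW: P = nRT/(V − nb) − a n²/V² = 185.245/0.615654 − 106.489/0.716732 = 300.891 − 148.576 = 152.315 atm
Ratio = 152.315/218.810 = 0.6961

P_vdW / P_ideal ≈ 0.6961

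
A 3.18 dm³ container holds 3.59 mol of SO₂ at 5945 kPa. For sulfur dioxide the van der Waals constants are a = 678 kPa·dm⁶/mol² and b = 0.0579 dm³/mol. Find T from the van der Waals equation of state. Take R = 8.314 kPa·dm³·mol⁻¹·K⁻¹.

T = (P + a n²/V²)(V − nb)/(nR)
P + a n²/V² = 5945 + (678)(3.59)²/(3.18)² = 6809.1 kPa
V − nb = 3.18 − (3.59)(0.0579) = 2.9721 dm³
T = (6809.1)(2.9721)/((3.59)(8.314)) = 678.0 K

T ≈ 678.0 K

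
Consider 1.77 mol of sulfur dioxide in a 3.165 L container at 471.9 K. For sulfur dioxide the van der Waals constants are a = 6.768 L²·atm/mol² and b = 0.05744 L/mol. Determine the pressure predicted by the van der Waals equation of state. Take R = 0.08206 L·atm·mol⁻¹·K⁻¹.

P = nRT/(V − nb) − a n²/V²
nRT/(V − nb) = (1.77)(0.08206)(471.9)/(3.165 − 1.77×0.05744) = 68.542/3.0633 = 22.375 atm
a n²/V² = (6.768)(1.77)²/(3.165)² = 2.1167 atm
P = 22.375 − 2.1167 = 20.26 atm

P ≈ 20.26 atm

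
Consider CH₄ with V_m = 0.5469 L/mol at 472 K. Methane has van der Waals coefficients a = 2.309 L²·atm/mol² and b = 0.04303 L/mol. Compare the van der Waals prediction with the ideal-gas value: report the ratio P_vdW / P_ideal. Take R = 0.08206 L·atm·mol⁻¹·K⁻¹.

P_vdW / P_ideal ≈ 0.9764

Ideal: P_ideal = RT/V_m = (0.08206)(472)/0.5469 = 70.8216 atm
vdW: P = RT/(V_m − b) − a/V_m² = 38.7323/0.503870 − 2.309/0.299100 = 76.8696 − 7.71983 = 69.1498 atm
Ratio = 69.1498/70.8216 = 0.9764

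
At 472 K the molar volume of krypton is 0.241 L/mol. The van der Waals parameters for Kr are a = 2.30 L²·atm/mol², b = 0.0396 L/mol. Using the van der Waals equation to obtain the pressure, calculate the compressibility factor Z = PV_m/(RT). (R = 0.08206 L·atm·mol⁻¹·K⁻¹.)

P = RT/(V_m − b) − a/V_m² = (0.08206)(472)/(0.241 − 0.0396) − 2.30/(0.241)²
  = 38.732/0.20140 − 39.600 = 192.31 − 39.600 = 152.71 atm
Z = PV_m/(RT) = (152.71)(0.241)/((0.08206)(472)) = 36.803/38.732 = 0.9502

Z ≈ 0.9502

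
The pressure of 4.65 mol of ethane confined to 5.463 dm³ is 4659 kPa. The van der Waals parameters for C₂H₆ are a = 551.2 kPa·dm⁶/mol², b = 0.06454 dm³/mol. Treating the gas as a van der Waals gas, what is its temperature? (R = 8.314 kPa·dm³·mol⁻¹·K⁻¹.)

T ≈ 675.5 K

T = (P + a n²/V²)(V − nb)/(nR)
P + a n²/V² = 4659 + (551.2)(4.65)²/(5.463)² = 5058.3 kPa
V − nb = 5.463 − (4.65)(0.06454) = 5.1629 dm³
T = (5058.3)(5.1629)/((4.65)(8.314)) = 675.5 K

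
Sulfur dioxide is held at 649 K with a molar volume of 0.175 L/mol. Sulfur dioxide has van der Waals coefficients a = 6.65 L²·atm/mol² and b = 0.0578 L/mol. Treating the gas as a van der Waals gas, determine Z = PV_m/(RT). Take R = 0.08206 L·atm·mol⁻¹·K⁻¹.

P = RT/(V_m − b) − a/V_m² = (0.08206)(649)/(0.175 − 0.0578) − 6.65/(0.175)²
  = 53.257/0.11720 − 217.14 = 454.41 − 217.14 = 237.27 atm
Z = PV_m/(RT) = (237.27)(0.175)/((0.08206)(649)) = 41.522/53.257 = 0.7797

Z ≈ 0.7797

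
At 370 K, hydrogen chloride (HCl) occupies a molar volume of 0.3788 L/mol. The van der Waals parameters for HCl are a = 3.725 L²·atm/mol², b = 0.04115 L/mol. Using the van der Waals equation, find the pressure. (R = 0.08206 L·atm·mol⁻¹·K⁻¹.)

P ≈ 63.96 atm

P = RT/(V_m − b) − a/V_m²
RT/(V_m − b) = (0.08206)(370)/(0.3788 − 0.04115) = 30.362/0.33765 = 89.922 atm
a/V_m² = 3.725/(0.3788)² = 25.960 atm
P = 89.922 − 25.960 = 63.96 atm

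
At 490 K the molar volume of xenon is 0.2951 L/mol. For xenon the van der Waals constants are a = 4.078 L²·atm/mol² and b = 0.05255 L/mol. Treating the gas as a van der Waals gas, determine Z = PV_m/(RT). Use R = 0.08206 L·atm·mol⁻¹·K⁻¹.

P = RT/(V_m − b) − a/V_m² = (0.08206)(490)/(0.2951 − 0.05255) − 4.078/(0.2951)²
  = 40.209/0.24255 − 46.828 = 165.78 − 46.828 = 118.95 atm
Z = PV_m/(RT) = (118.95)(0.2951)/((0.08206)(490)) = 35.102/40.209 = 0.8730

Z ≈ 0.8730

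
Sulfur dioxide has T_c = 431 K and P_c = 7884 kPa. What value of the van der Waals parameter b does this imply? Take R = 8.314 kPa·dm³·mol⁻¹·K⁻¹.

From T_c = 8a/(27Rb) and P_c = a/(27b²): b = R T_c/(8 P_c).
b = (8.314)(431)/(8×7884) = 3583.3/63072 = 0.05681 dm³/mol

b ≈ 0.05681 dm³/mol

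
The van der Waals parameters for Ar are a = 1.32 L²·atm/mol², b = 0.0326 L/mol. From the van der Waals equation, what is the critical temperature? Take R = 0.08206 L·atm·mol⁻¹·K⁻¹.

T_c ≈ 146.2 K

For a van der Waals gas, T_c = 8a/(27Rb).
T_c = 8×1.32/(27×0.08206×0.0326) = 10.560/0.072229 = 146.2 K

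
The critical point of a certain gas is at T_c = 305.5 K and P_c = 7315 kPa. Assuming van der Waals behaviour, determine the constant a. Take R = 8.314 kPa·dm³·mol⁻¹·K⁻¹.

From T_c = 8a/(27Rb) and P_c = a/(27b²): a = 27 R² T_c²/(64 P_c).
a = 27×(8.314)²×(305.5)²/(64×7315) = 174183187/468160 = 372.1 kPa·dm⁶/mol²

a ≈ 372.1 kPa·dm⁶/mol²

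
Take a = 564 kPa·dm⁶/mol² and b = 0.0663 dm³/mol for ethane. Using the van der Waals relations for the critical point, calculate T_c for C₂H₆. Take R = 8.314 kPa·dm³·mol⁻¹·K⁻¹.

For a van der Waals gas, T_c = 8a/(27Rb).
T_c = 8×564/(27×8.314×0.0663) = 4512.0/14.883 = 303.2 K

T_c ≈ 303.2 K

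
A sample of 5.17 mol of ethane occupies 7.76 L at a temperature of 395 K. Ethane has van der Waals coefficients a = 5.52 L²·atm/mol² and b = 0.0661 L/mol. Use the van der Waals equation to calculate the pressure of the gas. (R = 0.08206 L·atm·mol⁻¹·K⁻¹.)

P ≈ 20.14 atm

P = nRT/(V − nb) − a n²/V²
nRT/(V − nb) = (5.17)(0.08206)(395)/(7.76 − 5.17×0.0661) = 167.58/7.4183 = 22.590 atm
a n²/V² = (5.52)(5.17)²/(7.76)² = 2.4502 atm
P = 22.590 − 2.4502 = 20.14 atm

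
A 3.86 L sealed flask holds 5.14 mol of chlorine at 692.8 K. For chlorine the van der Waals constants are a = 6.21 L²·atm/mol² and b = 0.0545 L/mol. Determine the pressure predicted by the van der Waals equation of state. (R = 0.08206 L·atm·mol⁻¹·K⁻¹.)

P ≈ 70.62 atm

P = nRT/(V − nb) − a n²/V²
nRT/(V − nb) = (5.14)(0.08206)(692.8)/(3.86 − 5.14×0.0545) = 292.22/3.5799 = 81.628 atm
a n²/V² = (6.21)(5.14)²/(3.86)² = 11.011 atm
P = 81.628 − 11.011 = 70.62 atm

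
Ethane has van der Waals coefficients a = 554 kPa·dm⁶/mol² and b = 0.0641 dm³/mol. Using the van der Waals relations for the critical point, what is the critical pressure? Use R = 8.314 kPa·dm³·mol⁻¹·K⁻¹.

P_c ≈ 4994 kPa

For a van der Waals gas, P_c = a/(27b²).
P_c = 554/(27×(0.0641)²) = 554/0.11094 = 4994 kPa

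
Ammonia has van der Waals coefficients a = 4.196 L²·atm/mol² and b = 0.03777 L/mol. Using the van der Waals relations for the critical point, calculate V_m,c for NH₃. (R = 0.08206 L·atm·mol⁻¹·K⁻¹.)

For a van der Waals gas, V_m,c = 3b.
V_m,c = 3×0.03777 = 0.1133 L/mol

V_m,c ≈ 0.1133 L/mol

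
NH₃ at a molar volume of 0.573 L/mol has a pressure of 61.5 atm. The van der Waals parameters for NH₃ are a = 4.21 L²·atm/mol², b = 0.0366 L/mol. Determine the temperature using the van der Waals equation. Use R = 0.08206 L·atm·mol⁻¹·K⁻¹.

T ≈ 485.8 K

T = (P + a/V_m²)(V_m − b)/R
P + a/V_m² = 61.5 + 4.21/(0.573)² = 74.323 atm
V_m − b = 0.573 − 0.0366 = 0.53640 L/mol
T = (74.323)(0.53640)/0.08206 = 485.8 K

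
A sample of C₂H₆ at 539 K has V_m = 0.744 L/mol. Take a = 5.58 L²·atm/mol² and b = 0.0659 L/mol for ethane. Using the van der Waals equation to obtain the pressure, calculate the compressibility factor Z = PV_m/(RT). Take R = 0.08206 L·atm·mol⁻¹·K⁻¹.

Z ≈ 0.9276

P = RT/(V_m − b) − a/V_m² = (0.08206)(539)/(0.744 − 0.0659) − 5.58/(0.744)²
  = 44.230/0.67810 − 10.081 = 65.226 − 10.081 = 55.145 atm
Z = PV_m/(RT) = (55.145)(0.744)/((0.08206)(539)) = 41.028/44.230 = 0.9276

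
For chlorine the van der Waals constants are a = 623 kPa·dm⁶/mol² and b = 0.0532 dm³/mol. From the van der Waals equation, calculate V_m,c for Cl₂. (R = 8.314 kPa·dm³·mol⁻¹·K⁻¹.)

V_m,c ≈ 0.1596 dm³/mol

For a van der Waals gas, V_m,c = 3b.
V_m,c = 3×0.0532 = 0.1596 dm³/mol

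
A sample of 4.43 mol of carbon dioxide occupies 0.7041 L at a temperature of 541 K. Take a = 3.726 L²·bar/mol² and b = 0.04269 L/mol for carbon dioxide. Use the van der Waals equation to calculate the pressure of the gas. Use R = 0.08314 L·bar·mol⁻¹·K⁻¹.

P ≈ 239.4 bar

P = nRT/(V − nb) − a n²/V²
nRT/(V − nb) = (4.43)(0.08314)(541)/(0.7041 − 4.43×0.04269) = 199.26/0.51498 = 386.93 bar
a n²/V² = (3.726)(4.43)²/(0.7041)² = 147.50 bar
P = 386.93 − 147.50 = 239.4 bar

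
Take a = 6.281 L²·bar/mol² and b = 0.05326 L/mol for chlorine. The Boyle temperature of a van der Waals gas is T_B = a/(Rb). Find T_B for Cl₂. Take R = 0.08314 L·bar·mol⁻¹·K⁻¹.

T_B ≈ 1418 K

For a van der Waals gas the second virial coefficient B₂ = b − a/(RT) vanishes at T_B = a/(Rb).
T_B = 6.281/(0.08314×0.05326) = 6.281/0.0044280 = 1418 K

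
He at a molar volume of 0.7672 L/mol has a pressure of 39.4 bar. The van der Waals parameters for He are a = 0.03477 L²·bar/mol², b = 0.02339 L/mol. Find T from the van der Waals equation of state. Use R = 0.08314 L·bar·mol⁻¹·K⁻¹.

T ≈ 353.0 K

T = (P + a/V_m²)(V_m − b)/R
P + a/V_m² = 39.4 + 0.03477/(0.7672)² = 39.459 bar
V_m − b = 0.7672 − 0.02339 = 0.74381 L/mol
T = (39.459)(0.74381)/0.08314 = 353.0 K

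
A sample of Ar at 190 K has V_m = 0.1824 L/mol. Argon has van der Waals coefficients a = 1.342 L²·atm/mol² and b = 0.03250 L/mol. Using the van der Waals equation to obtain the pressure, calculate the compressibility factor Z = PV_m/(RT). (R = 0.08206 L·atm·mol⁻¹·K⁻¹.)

P = RT/(V_m − b) − a/V_m² = (0.08206)(190)/(0.1824 − 0.03250) − 1.342/(0.1824)²
  = 15.591/0.14990 − 40.337 = 104.01 − 40.337 = 63.67 atm
Z = PV_m/(RT) = (63.67)(0.1824)/((0.08206)(190)) = 11.613/15.591 = 0.7449

Z ≈ 0.7449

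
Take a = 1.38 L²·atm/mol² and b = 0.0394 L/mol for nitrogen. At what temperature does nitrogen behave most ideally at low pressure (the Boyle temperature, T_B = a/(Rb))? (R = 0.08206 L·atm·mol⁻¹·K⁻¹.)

For a van der Waals gas the second virial coefficient B₂ = b − a/(RT) vanishes at T_B = a/(Rb).
T_B = 1.38/(0.08206×0.0394) = 1.38/0.0032332 = 426.8 K

T_B ≈ 426.8 K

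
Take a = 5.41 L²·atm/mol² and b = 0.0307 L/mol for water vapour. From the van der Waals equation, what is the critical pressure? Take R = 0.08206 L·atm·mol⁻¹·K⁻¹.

P_c ≈ 212.6 atm

For a van der Waals gas, P_c = a/(27b²).
P_c = 5.41/(27×(0.0307)²) = 5.41/0.025447 = 212.6 atm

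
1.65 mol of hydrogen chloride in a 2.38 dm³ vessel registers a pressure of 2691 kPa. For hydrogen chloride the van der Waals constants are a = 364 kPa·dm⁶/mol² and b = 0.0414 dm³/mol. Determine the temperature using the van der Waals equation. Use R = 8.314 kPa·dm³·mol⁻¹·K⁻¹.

T = (P + a n²/V²)(V − nb)/(nR)
P + a n²/V² = 2691 + (364)(1.65)²/(2.38)² = 2866.0 kPa
V − nb = 2.38 − (1.65)(0.0414) = 2.3117 dm³
T = (2866.0)(2.3117)/((1.65)(8.314)) = 483.0 K

T ≈ 483.0 K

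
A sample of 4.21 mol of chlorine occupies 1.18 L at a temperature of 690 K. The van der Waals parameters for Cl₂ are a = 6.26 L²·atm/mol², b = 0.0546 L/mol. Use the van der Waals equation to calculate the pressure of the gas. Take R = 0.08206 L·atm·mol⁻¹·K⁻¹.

P = nRT/(V − nb) − a n²/V²
nRT/(V − nb) = (4.21)(0.08206)(690)/(1.18 − 4.21×0.0546) = 238.38/0.95013 = 250.89 atm
a n²/V² = (6.26)(4.21)²/(1.18)² = 79.685 atm
P = 250.89 − 79.685 = 171.2 atm

P ≈ 171.2 atm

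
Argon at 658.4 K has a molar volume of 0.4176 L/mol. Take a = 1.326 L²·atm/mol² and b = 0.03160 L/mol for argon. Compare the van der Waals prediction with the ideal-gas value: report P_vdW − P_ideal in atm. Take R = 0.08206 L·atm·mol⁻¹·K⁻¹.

Ideal: P_ideal = RT/V_m = (0.08206)(658.4)/0.4176 = 129.378 atm
vdW: P = RT/(V_m − b) − a/V_m² = 54.0283/0.386000 − 1.326/0.174390 = 139.970 − 7.60365 = 132.366 atm
ΔP = 132.366 − 129.378 = 2.99 atm

ΔP ≈ 2.99 atm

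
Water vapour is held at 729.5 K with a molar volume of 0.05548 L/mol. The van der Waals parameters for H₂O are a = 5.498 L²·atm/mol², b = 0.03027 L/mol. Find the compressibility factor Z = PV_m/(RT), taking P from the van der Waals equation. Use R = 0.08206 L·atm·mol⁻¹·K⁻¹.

Z ≈ 0.5453

P = RT/(V_m − b) − a/V_m² = (0.08206)(729.5)/(0.05548 − 0.03027) − 5.498/(0.05548)²
  = 59.863/0.025210 − 1786.2 = 2374.6 − 1786.2 = 588.4 atm
Z = PV_m/(RT) = (588.4)(0.05548)/((0.08206)(729.5)) = 32.644/59.863 = 0.5453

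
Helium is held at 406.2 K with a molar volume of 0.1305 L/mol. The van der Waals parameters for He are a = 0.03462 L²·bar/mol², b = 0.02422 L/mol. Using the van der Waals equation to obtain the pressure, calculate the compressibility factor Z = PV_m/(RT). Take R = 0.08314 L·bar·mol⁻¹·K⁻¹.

Z ≈ 1.220

P = RT/(V_m − b) − a/V_m² = (0.08314)(406.2)/(0.1305 − 0.02422) − 0.03462/(0.1305)²
  = 33.771/0.10628 − 2.0329 = 317.75 − 2.0329 = 315.72 bar
Z = PV_m/(RT) = (315.72)(0.1305)/((0.08314)(406.2)) = 41.201/33.771 = 1.220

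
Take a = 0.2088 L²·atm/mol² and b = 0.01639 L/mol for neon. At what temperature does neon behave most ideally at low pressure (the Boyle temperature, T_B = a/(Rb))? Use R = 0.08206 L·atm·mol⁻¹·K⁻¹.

T_B ≈ 155.2 K

For a van der Waals gas the second virial coefficient B₂ = b − a/(RT) vanishes at T_B = a/(Rb).
T_B = 0.2088/(0.08206×0.01639) = 0.2088/0.0013450 = 155.2 K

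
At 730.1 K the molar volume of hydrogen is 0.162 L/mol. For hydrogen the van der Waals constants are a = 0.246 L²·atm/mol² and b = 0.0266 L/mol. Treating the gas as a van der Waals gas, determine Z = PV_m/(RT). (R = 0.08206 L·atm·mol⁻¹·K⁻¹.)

P = RT/(V_m − b) − a/V_m² = (0.08206)(730.1)/(0.162 − 0.0266) − 0.246/(0.162)²
  = 59.912/0.13540 − 9.3736 = 442.48 − 9.3736 = 433.11 atm
Z = PV_m/(RT) = (433.11)(0.162)/((0.08206)(730.1)) = 70.164/59.912 = 1.171

Z ≈ 1.171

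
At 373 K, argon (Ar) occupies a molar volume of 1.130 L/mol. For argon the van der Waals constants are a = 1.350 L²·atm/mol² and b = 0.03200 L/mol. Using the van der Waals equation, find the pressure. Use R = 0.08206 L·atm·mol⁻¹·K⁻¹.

P = RT/(V_m − b) − a/V_m²
RT/(V_m − b) = (0.08206)(373)/(1.130 − 0.03200) = 30.608/1.0980 = 27.876 atm
a/V_m² = 1.350/(1.130)² = 1.0572 atm
P = 27.876 − 1.0572 = 26.82 atm

P ≈ 26.82 atm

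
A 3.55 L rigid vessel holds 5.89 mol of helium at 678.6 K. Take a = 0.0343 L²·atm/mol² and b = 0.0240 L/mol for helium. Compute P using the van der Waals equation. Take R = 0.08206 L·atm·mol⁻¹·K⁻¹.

P = nRT/(V − nb) − a n²/V²
nRT/(V − nb) = (5.89)(0.08206)(678.6)/(3.55 − 5.89×0.0240) = 327.99/3.4086 = 96.224 atm
a n²/V² = (0.0343)(5.89)²/(3.55)² = 0.094421 atm
P = 96.224 − 0.094421 = 96.13 atm

P ≈ 96.13 atm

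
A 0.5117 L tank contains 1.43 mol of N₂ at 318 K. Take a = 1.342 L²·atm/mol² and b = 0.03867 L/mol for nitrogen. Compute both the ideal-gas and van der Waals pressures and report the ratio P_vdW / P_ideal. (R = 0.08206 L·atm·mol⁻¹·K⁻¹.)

P_vdW / P_ideal ≈ 0.9774

Ideal: P_ideal = nRT/V = (1.43)(0.08206)(318)/0.5117 = 72.9255 atm
vdW: P = nRT/(V − nb) − a n²/V² = 37.3160/0.456402 − 2.74426/0.261837 = 81.7613 − 10.4808 = 71.2805 atm
Ratio = 71.2805/72.9255 = 0.9774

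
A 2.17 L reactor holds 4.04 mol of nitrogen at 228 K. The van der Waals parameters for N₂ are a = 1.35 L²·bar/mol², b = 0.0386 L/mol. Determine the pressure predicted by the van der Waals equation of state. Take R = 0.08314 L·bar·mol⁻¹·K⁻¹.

P ≈ 33.34 bar

P = nRT/(V − nb) − a n²/V²
nRT/(V − nb) = (4.04)(0.08314)(228)/(2.17 − 4.04×0.0386) = 76.582/2.0141 = 38.023 bar
a n²/V² = (1.35)(4.04)²/(2.17)² = 4.6793 bar
P = 38.023 − 4.6793 = 33.34 bar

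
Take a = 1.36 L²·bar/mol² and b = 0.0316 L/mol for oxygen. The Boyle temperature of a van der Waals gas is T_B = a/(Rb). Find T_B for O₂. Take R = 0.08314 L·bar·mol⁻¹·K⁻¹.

T_B ≈ 517.7 K

For a van der Waals gas the second virial coefficient B₂ = b − a/(RT) vanishes at T_B = a/(Rb).
T_B = 1.36/(0.08314×0.0316) = 1.36/0.0026272 = 517.7 K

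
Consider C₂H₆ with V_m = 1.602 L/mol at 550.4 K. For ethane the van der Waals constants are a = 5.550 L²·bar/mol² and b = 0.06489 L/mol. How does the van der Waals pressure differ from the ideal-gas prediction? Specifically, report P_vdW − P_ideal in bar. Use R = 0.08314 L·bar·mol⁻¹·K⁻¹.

Ideal: P_ideal = RT/V_m = (0.08314)(550.4)/1.602 = 28.5645 bar
vdW: P = RT/(V_m − b) − a/V_m² = 45.7603/1.53711 − 5.550/2.56640 = 29.7703 − 2.16256 = 27.6077 bar
ΔP = 27.6077 − 28.5645 = -0.957 bar

ΔP ≈ -0.957 bar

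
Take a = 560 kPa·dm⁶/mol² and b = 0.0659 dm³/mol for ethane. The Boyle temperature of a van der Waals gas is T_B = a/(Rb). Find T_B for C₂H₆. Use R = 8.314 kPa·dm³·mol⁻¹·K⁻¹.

For a van der Waals gas the second virial coefficient B₂ = b − a/(RT) vanishes at T_B = a/(Rb).
T_B = 560/(8.314×0.0659) = 560/0.54789 = 1022 K

T_B ≈ 1022 K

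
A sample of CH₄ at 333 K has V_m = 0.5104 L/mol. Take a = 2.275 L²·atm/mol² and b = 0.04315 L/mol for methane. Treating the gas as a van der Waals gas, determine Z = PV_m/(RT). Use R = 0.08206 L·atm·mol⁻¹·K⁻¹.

P = RT/(V_m − b) − a/V_m² = (0.08206)(333)/(0.5104 − 0.04315) − 2.275/(0.5104)²
  = 27.326/0.46725 − 8.7329 = 58.483 − 8.7329 = 49.750 atm
Z = PV_m/(RT) = (49.750)(0.5104)/((0.08206)(333)) = 25.392/27.326 = 0.9292

Z ≈ 0.9292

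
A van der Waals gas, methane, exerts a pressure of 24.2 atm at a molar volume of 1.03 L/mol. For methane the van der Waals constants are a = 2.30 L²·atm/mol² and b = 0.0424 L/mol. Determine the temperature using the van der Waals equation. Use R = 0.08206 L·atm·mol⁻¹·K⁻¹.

T ≈ 317.3 K

T = (P + a/V_m²)(V_m − b)/R
P + a/V_m² = 24.2 + 2.30/(1.03)² = 26.368 atm
V_m − b = 1.03 − 0.0424 = 0.98760 L/mol
T = (26.368)(0.98760)/0.08206 = 317.3 K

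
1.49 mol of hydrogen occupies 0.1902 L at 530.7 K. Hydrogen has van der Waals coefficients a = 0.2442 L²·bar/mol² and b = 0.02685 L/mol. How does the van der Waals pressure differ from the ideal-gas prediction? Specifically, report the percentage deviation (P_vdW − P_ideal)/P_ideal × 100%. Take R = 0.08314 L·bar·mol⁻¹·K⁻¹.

Ideal: P_ideal = nRT/V = (1.49)(0.08314)(530.7)/0.1902 = 345.649 bar
vdW: P = nRT/(V − nb) − a n²/V² = 65.7424/0.150194 − 0.542148/0.0361760 = 437.717 − 14.9864 = 422.731 bar
% deviation = (422.731 − 345.649)/345.649 × 100% = 22.30%

22.30 %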